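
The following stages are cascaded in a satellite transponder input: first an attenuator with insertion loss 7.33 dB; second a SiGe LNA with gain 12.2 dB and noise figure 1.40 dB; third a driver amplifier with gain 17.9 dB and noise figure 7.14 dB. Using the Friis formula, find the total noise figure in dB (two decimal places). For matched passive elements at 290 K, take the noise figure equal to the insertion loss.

9.46 dB

Convert to linear (a loss of L dB is a gain of −L dB): F_i = 10^(NF_i/10), G_i = 10^(G_i,dB/10)
  Stage 1: F_1 = 10^(7.33/10) = 5.408, G_1 = 10^(−7.33/10) = 0.1849
  Stage 2: F_2 = 10^(1.40/10) = 1.380, G_2 = 10^(12.2/10) = 16.60
  Stage 3: F_3 = 10^(7.14/10) = 5.176, G_3 = 10^(17.9/10) = 61.66
Friis cascade:
  F = 5.408 + (1.380 − 1)/0.1849 + (5.176 − 1)/3.069 = 8.825
NF = 10 log₁₀(8.825) = 9.46 dB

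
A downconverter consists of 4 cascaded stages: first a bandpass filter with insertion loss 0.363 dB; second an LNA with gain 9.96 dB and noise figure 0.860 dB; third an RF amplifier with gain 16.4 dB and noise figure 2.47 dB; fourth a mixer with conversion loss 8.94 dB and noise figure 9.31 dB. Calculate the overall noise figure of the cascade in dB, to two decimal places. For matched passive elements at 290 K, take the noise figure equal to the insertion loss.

1.55 dB

Convert to linear (a loss of L dB is a gain of −L dB): F_i = 10^(NF_i/10), G_i = 10^(G_i,dB/10)
  Stage 1: F_1 = 10^(0.363/10) = 1.087, G_1 = 10^(−0.363/10) = 0.9198
  Stage 2: F_2 = 10^(0.860/10) = 1.219, G_2 = 10^(9.96/10) = 9.908
  Stage 3: F_3 = 10^(2.47/10) = 1.766, G_3 = 10^(16.4/10) = 43.65
  Stage 4: F_4 = 10^(9.31/10) = 8.531, G_4 = 10^(−8.94/10) = 0.1276
Friis cascade:
  F = 1.087 + (1.219 − 1)/0.9198 + (1.766 − 1)/9.114 + (8.531 − 1)/397.8 = 1.428
NF = 10 log₁₀(1.428) = 1.55 dB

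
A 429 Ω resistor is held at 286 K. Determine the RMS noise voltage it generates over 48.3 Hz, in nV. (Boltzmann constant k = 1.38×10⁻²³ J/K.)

18.1 nV

V_n = √(4kTRB)
4kTRB = 4 × 1.38×10⁻²³ × 286 × 4.29×10² × 4.83×10¹ = 3.27×10⁻¹⁶ V²
V_n = √(3.27×10⁻¹⁶) = 1.81×10⁻⁸ V = 18.1 nV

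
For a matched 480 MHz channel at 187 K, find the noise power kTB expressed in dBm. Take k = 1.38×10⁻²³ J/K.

P_n = kTB = 1.38×10⁻²³ × 187 × 4.80×10⁸ = 1.24×10⁻¹² W
In dBm: 10 log₁₀(1.24×10⁻¹² / 10⁻³) = −89.1 dBm

−89.1 dBm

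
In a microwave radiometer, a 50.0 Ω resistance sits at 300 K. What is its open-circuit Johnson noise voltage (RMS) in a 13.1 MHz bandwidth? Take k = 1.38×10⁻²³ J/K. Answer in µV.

3.29 µV

V_n = √(4kTRB)
4kTRB = 4 × 1.38×10⁻²³ × 300 × 5.00×10¹ × 1.31×10⁷ = 1.08×10⁻¹¹ V²
V_n = √(1.08×10⁻¹¹) = 3.29×10⁻⁶ V = 3.29 µV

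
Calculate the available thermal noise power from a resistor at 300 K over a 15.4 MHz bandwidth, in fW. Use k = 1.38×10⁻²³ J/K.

63.8 fW

P_n = kTB = 1.38×10⁻²³ × 300 × 1.54×10⁷ = 6.38×10⁻¹⁴ W = 63.8 fW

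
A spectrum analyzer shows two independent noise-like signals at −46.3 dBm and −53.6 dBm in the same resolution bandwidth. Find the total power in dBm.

−45.6 dBm

Convert to linear, add, convert back:
P₁ = 2.34×10⁻⁸ W, P₂ = 4.37×10⁻⁹ W
P_tot = 2.78×10⁻⁸ W → 10 log₁₀(P_tot / 10⁻³) = −45.6 dBm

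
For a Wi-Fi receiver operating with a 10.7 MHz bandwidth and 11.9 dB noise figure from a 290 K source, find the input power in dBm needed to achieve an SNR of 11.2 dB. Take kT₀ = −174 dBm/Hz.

−80.6 dBm

Sensitivity = −174 + 10 log₁₀(B) + NF + SNR_min
= −174 + 70.29 + 11.9 + 11.2
= −80.61 dBm → −80.6 dBm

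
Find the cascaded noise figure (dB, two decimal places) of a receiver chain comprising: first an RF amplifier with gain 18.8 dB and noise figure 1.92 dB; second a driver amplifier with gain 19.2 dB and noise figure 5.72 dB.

2.02 dB

Convert to linear (a loss of L dB is a gain of −L dB): F_i = 10^(NF_i/10), G_i = 10^(G_i,dB/10)
  Stage 1: F_1 = 10^(1.92/10) = 1.556, G_1 = 10^(18.8/10) = 75.86
  Stage 2: F_2 = 10^(5.72/10) = 3.733, G_2 = 10^(19.2/10) = 83.18
Friis cascade:
  F = 1.556 + (3.733 − 1)/75.86 = 1.592
NF = 10 log₁₀(1.592) = 2.02 dB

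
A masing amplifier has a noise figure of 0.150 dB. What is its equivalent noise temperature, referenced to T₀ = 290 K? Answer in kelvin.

F = 10^(0.150/10) = 1.03514
T_e = (F − 1)·T₀ = (1.03514 − 1) × 290 = 10.2 K

10.2 K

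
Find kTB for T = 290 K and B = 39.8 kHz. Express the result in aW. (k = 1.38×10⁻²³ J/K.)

P_n = kTB = 1.38×10⁻²³ × 290 × 3.98×10⁴ = 1.59×10⁻¹⁶ W = 159 aW

159 aW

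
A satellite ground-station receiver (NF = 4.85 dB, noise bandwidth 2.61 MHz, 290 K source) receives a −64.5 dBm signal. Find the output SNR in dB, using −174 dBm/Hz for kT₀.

40.5 dB

Noise floor: N = −174 + 10 log₁₀(B) + NF
10 log₁₀(2.61×10⁶) = 64.17 dB
N = −174 + 64.17 + 4.85 = −104.98 dBm
SNR = P_sig − N = −64.5 − (−104.98) = 40.48 dB → 40.5 dB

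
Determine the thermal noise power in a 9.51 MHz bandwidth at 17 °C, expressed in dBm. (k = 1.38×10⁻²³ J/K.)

T = 17 °C + 273.15 = 290.15 K
P_n = kTB = 1.38×10⁻²³ × 290.15 × 9.51×10⁶ = 3.81×10⁻¹⁴ W
In dBm: 10 log₁₀(3.81×10⁻¹⁴ / 10⁻³) = −104.2 dBm

−104.2 dBm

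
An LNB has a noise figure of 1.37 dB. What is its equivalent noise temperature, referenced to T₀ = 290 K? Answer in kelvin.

F = 10^(1.37/10) = 1.37088
T_e = (F − 1)·T₀ = (1.37088 − 1) × 290 = 108 K

108 K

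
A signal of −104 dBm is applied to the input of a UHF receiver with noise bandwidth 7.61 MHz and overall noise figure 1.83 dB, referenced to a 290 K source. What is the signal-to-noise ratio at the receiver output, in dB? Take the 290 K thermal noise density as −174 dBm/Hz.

−0.6 dB

Noise floor: N = −174 + 10 log₁₀(B) + NF
10 log₁₀(7.61×10⁶) = 68.81 dB
N = −174 + 68.81 + 1.83 = −103.36 dBm
SNR = P_sig − N = −104 − (−103.36) = −0.64 dB → −0.6 dB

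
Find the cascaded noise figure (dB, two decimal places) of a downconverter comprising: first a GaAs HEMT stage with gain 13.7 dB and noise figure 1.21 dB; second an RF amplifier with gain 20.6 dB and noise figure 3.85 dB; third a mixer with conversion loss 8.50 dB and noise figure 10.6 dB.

Convert to linear (a loss of L dB is a gain of −L dB): F_i = 10^(NF_i/10), G_i = 10^(G_i,dB/10)
  Stage 1: F_1 = 10^(1.21/10) = 1.321, G_1 = 10^(13.7/10) = 23.44
  Stage 2: F_2 = 10^(3.85/10) = 2.427, G_2 = 10^(20.6/10) = 114.8
  Stage 3: F_3 = 10^(10.6/10) = 11.48, G_3 = 10^(−8.50/10) = 0.1413
Friis cascade:
  F = 1.321 + (2.427 − 1)/23.44 + (11.48 − 1)/2692 = 1.386
NF = 10 log₁₀(1.386) = 1.42 dB

1.42 dB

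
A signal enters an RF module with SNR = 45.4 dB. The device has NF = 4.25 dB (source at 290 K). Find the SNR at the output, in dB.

By definition F = SNR_in/SNR_out, so in dB: SNR_out = SNR_in − NF
SNR_out = 45.4 − 4.25 = 41.15 dB

41.15 dB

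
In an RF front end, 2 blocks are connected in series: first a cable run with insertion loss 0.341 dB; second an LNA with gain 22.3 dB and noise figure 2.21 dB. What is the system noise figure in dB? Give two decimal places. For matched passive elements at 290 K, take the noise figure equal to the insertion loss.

2.55 dB

Convert to linear (a loss of L dB is a gain of −L dB): F_i = 10^(NF_i/10), G_i = 10^(G_i,dB/10)
  Stage 1: F_1 = 10^(0.341/10) = 1.082, G_1 = 10^(−0.341/10) = 0.9245
  Stage 2: F_2 = 10^(2.21/10) = 1.663, G_2 = 10^(22.3/10) = 169.8
Friis cascade:
  F = 1.082 + (1.663 − 1)/0.9245 = 1.799
NF = 10 log₁₀(1.799) = 2.55 dB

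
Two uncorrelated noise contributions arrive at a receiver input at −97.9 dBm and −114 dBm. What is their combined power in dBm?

−97.8 dBm

Convert to linear, add, convert back:
P₁ = 1.62×10⁻¹³ W, P₂ = 3.98×10⁻¹⁵ W
P_tot = 1.66×10⁻¹³ W → 10 log₁₀(P_tot / 10⁻³) = −97.8 dBm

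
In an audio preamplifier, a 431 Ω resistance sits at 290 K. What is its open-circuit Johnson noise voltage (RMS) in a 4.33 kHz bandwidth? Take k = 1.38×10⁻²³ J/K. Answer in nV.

V_n = √(4kTRB)
4kTRB = 4 × 1.38×10⁻²³ × 290 × 4.31×10² × 4.33×10³ = 2.99×10⁻¹⁴ V²
V_n = √(2.99×10⁻¹⁴) = 1.73×10⁻⁷ V = 173 nV

173 nV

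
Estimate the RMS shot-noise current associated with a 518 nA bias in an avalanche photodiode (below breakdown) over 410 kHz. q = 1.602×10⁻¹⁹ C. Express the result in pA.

I_n = √(2qI·B)
2qI·B = 2 × 1.602×10⁻¹⁹ × 5.18×10⁻⁷ × 4.10×10⁵ = 6.80×10⁻²⁰ A²
I_n = √(6.80×10⁻²⁰) = 2.61×10⁻¹⁰ A = 261 pA

261 pA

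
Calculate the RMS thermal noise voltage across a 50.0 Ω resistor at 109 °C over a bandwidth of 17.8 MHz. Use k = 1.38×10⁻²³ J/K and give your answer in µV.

T = 109 °C + 273.15 = 382.15 K
V_n = √(4kTRB)
4kTRB = 4 × 1.38×10⁻²³ × 382.15 × 5.00×10¹ × 1.78×10⁷ = 1.88×10⁻¹¹ V²
V_n = √(1.88×10⁻¹¹) = 4.33×10⁻⁶ V = 4.33 µV

4.33 µV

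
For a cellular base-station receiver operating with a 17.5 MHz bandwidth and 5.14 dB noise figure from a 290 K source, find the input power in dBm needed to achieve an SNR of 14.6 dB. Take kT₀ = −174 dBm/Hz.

−81.8 dBm

Sensitivity = −174 + 10 log₁₀(B) + NF + SNR_min
= −174 + 72.43 + 5.14 + 14.6
= −81.83 dBm → −81.8 dBm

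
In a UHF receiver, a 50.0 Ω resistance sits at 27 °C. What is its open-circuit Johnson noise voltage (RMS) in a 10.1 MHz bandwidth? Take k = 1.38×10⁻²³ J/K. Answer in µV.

T = 27 °C + 273.15 = 300.15 K
V_n = √(4kTRB)
4kTRB = 4 × 1.38×10⁻²³ × 300.15 × 5.00×10¹ × 1.01×10⁷ = 8.37×10⁻¹² V²
V_n = √(8.37×10⁻¹²) = 2.89×10⁻⁶ V = 2.89 µV

2.89 µV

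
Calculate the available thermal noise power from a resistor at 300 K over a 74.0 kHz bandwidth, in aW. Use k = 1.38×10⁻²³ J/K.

P_n = kTB = 1.38×10⁻²³ × 300 × 7.40×10⁴ = 3.06×10⁻¹⁶ W = 306 aW

306 aW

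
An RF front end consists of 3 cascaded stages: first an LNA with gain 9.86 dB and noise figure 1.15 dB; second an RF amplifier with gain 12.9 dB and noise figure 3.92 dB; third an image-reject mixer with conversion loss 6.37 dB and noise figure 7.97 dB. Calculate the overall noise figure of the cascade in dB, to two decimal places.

Convert to linear (a loss of L dB is a gain of −L dB): F_i = 10^(NF_i/10), G_i = 10^(G_i,dB/10)
  Stage 1: F_1 = 10^(1.15/10) = 1.303, G_1 = 10^(9.86/10) = 9.683
  Stage 2: F_2 = 10^(3.92/10) = 2.466, G_2 = 10^(12.9/10) = 19.50
  Stage 3: F_3 = 10^(7.97/10) = 6.266, G_3 = 10^(−6.37/10) = 0.2307
Friis cascade:
  F = 1.303 + (2.466 − 1)/9.683 + (6.266 − 1)/188.8 = 1.482
NF = 10 log₁₀(1.482) = 1.71 dB

1.71 dB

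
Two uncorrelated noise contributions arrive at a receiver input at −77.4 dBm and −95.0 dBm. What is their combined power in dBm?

−77.3 dBm

Convert to linear, add, convert back:
P₁ = 1.82×10⁻¹¹ W, P₂ = 3.16×10⁻¹³ W
P_tot = 1.85×10⁻¹¹ W → 10 log₁₀(P_tot / 10⁻³) = −77.3 dBm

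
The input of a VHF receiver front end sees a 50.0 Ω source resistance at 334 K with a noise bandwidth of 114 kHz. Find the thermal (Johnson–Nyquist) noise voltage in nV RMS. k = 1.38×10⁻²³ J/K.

324 nV

V_n = √(4kTRB)
4kTRB = 4 × 1.38×10⁻²³ × 334 × 5.00×10¹ × 1.14×10⁵ = 1.05×10⁻¹³ V²
V_n = √(1.05×10⁻¹³) = 3.24×10⁻⁷ V = 324 nV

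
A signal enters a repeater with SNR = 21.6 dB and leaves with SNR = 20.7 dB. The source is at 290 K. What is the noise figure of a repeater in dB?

NF (dB) = SNR_in(dB) − SNR_out(dB) when the source is at T₀
NF = 21.6 − 20.7 = 0.9 dB

0.9 dB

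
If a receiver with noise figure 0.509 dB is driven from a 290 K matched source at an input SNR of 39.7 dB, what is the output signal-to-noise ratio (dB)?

By definition F = SNR_in/SNR_out, so in dB: SNR_out = SNR_in − NF
SNR_out = 39.7 − 0.509 = 39.191 dB

39.191 dB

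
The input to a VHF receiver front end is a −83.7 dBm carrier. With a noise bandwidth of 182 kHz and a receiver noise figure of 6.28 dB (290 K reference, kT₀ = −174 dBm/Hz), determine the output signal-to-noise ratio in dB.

31.4 dB

Noise floor: N = −174 + 10 log₁₀(B) + NF
10 log₁₀(1.82×10⁵) = 52.6 dB
N = −174 + 52.6 + 6.28 = −115.12 dBm
SNR = P_sig − N = −83.7 − (−115.12) = 31.42 dB → 31.4 dB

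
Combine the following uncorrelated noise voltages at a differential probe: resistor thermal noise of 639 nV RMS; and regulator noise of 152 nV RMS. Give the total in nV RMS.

657 nV

Uncorrelated sources add in power (mean-square): V_tot = √(ΣV_i²)
V_tot = √[(6.39×10⁻⁷)² + (1.52×10⁻⁷)²] = 6.57×10⁻⁷ V = 657 nV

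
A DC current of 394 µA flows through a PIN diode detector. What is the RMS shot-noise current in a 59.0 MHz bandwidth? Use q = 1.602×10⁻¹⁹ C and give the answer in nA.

86.3 nA

I_n = √(2qI·B)
2qI·B = 2 × 1.602×10⁻¹⁹ × 3.94×10⁻⁴ × 5.90×10⁷ = 7.45×10⁻¹⁵ A²
I_n = √(7.45×10⁻¹⁵) = 8.63×10⁻⁸ A = 86.3 nA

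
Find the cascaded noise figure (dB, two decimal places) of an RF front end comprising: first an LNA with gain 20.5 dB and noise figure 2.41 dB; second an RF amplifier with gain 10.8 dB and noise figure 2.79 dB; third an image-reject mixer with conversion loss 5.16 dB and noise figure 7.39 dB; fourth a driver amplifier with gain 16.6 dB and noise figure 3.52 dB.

2.45 dB

Convert to linear (a loss of L dB is a gain of −L dB): F_i = 10^(NF_i/10), G_i = 10^(G_i,dB/10)
  Stage 1: F_1 = 10^(2.41/10) = 1.742, G_1 = 10^(20.5/10) = 112.2
  Stage 2: F_2 = 10^(2.79/10) = 1.901, G_2 = 10^(10.8/10) = 12.02
  Stage 3: F_3 = 10^(7.39/10) = 5.483, G_3 = 10^(−5.16/10) = 0.3048
  Stage 4: F_4 = 10^(3.52/10) = 2.249, G_4 = 10^(16.6/10) = 45.71
Friis cascade:
  F = 1.742 + (1.901 − 1)/112.2 + (5.483 − 1)/1349 + (2.249 − 1)/411.1 = 1.756
NF = 10 log₁₀(1.756) = 2.45 dB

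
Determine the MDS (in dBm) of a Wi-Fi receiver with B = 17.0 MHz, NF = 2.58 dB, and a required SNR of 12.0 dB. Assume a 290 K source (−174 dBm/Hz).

−87.1 dBm

Sensitivity = −174 + 10 log₁₀(B) + NF + SNR_min
= −174 + 72.3 + 2.58 + 12.0
= −87.12 dBm → −87.1 dBm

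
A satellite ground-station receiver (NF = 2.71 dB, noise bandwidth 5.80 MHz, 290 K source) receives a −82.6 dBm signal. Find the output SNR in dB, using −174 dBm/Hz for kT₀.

Noise floor: N = −174 + 10 log₁₀(B) + NF
10 log₁₀(5.80×10⁶) = 67.63 dB
N = −174 + 67.63 + 2.71 = −103.66 dBm
SNR = P_sig − N = −82.6 − (−103.66) = 21.06 dB → 21.1 dB

21.1 dB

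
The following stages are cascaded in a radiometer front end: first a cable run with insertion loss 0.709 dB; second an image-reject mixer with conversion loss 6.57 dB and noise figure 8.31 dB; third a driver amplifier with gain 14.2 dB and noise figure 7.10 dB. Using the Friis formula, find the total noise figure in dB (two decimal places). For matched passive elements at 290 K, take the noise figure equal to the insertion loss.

14.78 dB

Convert to linear (a loss of L dB is a gain of −L dB): F_i = 10^(NF_i/10), G_i = 10^(G_i,dB/10)
  Stage 1: F_1 = 10^(0.709/10) = 1.177, G_1 = 10^(−0.709/10) = 0.8494
  Stage 2: F_2 = 10^(8.31/10) = 6.776, G_2 = 10^(−6.57/10) = 0.2203
  Stage 3: F_3 = 10^(7.10/10) = 5.129, G_3 = 10^(14.2/10) = 26.30
Friis cascade:
  F = 1.177 + (6.776 − 1)/0.8494 + (5.129 − 1)/0.1871 = 30.04
NF = 10 log₁₀(30.04) = 14.78 dB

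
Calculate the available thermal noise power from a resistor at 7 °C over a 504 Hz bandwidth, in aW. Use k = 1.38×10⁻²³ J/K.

T = 7 °C + 273.15 = 280.15 K
P_n = kTB = 1.38×10⁻²³ × 280.15 × 5.04×10² = 1.95×10⁻¹⁸ W = 1.95 aW

1.95 aW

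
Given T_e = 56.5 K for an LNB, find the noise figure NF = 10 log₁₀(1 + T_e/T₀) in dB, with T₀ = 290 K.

F = 1 + T_e/T₀ = 1 + 56.5/290 = 1.19483
NF = 10 log₁₀(1.19483) = 0.773 dB

0.773 dB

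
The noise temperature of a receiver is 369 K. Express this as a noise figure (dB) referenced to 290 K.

3.56 dB

F = 1 + T_e/T₀ = 1 + 369/290 = 2.27241
NF = 10 log₁₀(2.27241) = 3.56 dB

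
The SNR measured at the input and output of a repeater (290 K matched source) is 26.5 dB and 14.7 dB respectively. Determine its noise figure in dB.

NF (dB) = SNR_in(dB) − SNR_out(dB) when the source is at T₀
NF = 26.5 − 14.7 = 11.8 dB

11.8 dB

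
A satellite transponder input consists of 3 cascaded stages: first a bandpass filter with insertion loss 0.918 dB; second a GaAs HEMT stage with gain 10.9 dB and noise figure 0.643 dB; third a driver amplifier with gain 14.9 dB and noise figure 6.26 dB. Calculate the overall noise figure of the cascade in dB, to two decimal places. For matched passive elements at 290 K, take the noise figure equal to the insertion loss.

Convert to linear (a loss of L dB is a gain of −L dB): F_i = 10^(NF_i/10), G_i = 10^(G_i,dB/10)
  Stage 1: F_1 = 10^(0.918/10) = 1.235, G_1 = 10^(−0.918/10) = 0.8095
  Stage 2: F_2 = 10^(0.643/10) = 1.160, G_2 = 10^(10.9/10) = 12.30
  Stage 3: F_3 = 10^(6.26/10) = 4.227, G_3 = 10^(14.9/10) = 30.90
Friis cascade:
  F = 1.235 + (1.160 − 1)/0.8095 + (4.227 − 1)/9.959 = 1.757
NF = 10 log₁₀(1.757) = 2.45 dB

2.45 dB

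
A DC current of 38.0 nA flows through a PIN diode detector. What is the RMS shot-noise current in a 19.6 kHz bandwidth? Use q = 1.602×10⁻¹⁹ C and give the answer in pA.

I_n = √(2qI·B)
2qI·B = 2 × 1.602×10⁻¹⁹ × 3.80×10⁻⁸ × 1.96×10⁴ = 2.39×10⁻²² A²
I_n = √(2.39×10⁻²²) = 1.54×10⁻¹¹ A = 15.4 pA

15.4 pA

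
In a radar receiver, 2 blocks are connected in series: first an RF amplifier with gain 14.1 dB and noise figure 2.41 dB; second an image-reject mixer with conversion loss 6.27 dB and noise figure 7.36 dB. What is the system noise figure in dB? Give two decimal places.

2.82 dB

Convert to linear (a loss of L dB is a gain of −L dB): F_i = 10^(NF_i/10), G_i = 10^(G_i,dB/10)
  Stage 1: F_1 = 10^(2.41/10) = 1.742, G_1 = 10^(14.1/10) = 25.70
  Stage 2: F_2 = 10^(7.36/10) = 5.445, G_2 = 10^(−6.27/10) = 0.2360
Friis cascade:
  F = 1.742 + (5.445 − 1)/25.70 = 1.915
NF = 10 log₁₀(1.915) = 2.82 dB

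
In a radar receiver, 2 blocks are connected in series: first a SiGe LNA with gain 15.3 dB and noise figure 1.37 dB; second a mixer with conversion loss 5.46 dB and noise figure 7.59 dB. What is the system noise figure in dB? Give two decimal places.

Convert to linear (a loss of L dB is a gain of −L dB): F_i = 10^(NF_i/10), G_i = 10^(G_i,dB/10)
  Stage 1: F_1 = 10^(1.37/10) = 1.371, G_1 = 10^(15.3/10) = 33.88
  Stage 2: F_2 = 10^(7.59/10) = 5.741, G_2 = 10^(−5.46/10) = 0.2844
Friis cascade:
  F = 1.371 + (5.741 − 1)/33.88 = 1.511
NF = 10 log₁₀(1.511) = 1.79 dB

1.79 dB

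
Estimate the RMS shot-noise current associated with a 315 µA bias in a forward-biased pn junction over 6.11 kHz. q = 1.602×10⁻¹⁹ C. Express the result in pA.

785 pA

I_n = √(2qI·B)
2qI·B = 2 × 1.602×10⁻¹⁹ × 3.15×10⁻⁴ × 6.11×10³ = 6.17×10⁻¹⁹ A²
I_n = √(6.17×10⁻¹⁹) = 7.85×10⁻¹⁰ A = 785 pA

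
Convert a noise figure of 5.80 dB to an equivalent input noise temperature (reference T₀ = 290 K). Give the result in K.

F = 10^(5.80/10) = 3.80189
T_e = (F − 1)·T₀ = (3.80189 − 1) × 290 = 813 K

813 K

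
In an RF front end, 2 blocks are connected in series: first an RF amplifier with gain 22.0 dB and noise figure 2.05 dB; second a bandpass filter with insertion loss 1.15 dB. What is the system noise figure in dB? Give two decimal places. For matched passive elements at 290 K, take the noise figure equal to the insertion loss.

Convert to linear (a loss of L dB is a gain of −L dB): F_i = 10^(NF_i/10), G_i = 10^(G_i,dB/10)
  Stage 1: F_1 = 10^(2.05/10) = 1.603, G_1 = 10^(22.0/10) = 158.5
  Stage 2: F_2 = 10^(1.15/10) = 1.303, G_2 = 10^(−1.15/10) = 0.7674
Friis cascade:
  F = 1.603 + (1.303 − 1)/158.5 = 1.605
NF = 10 log₁₀(1.605) = 2.06 dB

2.06 dB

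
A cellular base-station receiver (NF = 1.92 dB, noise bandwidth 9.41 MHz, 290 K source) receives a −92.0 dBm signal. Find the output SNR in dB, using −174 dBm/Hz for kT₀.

Noise floor: N = −174 + 10 log₁₀(B) + NF
10 log₁₀(9.41×10⁶) = 69.74 dB
N = −174 + 69.74 + 1.92 = −102.34 dBm
SNR = P_sig − N = −92.0 − (−102.34) = 10.34 dB → 10.3 dB

10.3 dB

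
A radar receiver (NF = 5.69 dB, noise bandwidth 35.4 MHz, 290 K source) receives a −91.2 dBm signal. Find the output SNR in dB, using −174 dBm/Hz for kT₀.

Noise floor: N = −174 + 10 log₁₀(B) + NF
10 log₁₀(3.54×10⁷) = 75.49 dB
N = −174 + 75.49 + 5.69 = −92.82 dBm
SNR = P_sig − N = −91.2 − (−92.82) = 1.62 dB → 1.6 dB

1.6 dB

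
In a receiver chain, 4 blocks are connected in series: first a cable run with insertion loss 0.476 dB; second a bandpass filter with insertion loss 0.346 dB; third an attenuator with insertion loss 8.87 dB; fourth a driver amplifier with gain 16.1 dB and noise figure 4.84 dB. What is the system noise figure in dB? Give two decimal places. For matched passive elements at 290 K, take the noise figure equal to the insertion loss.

Convert to linear (a loss of L dB is a gain of −L dB): F_i = 10^(NF_i/10), G_i = 10^(G_i,dB/10)
  Stage 1: F_1 = 10^(0.476/10) = 1.116, G_1 = 10^(−0.476/10) = 0.8962
  Stage 2: F_2 = 10^(0.346/10) = 1.083, G_2 = 10^(−0.346/10) = 0.9234
  Stage 3: F_3 = 10^(8.87/10) = 7.709, G_3 = 10^(−8.87/10) = 0.1297
  Stage 4: F_4 = 10^(4.84/10) = 3.048, G_4 = 10^(16.1/10) = 40.74
Friis cascade:
  F = 1.116 + (1.083 − 1)/0.8962 + (7.709 − 1)/0.8276 + (3.048 − 1)/0.1073 = 28.39
NF = 10 log₁₀(28.39) = 14.53 dB

14.53 dB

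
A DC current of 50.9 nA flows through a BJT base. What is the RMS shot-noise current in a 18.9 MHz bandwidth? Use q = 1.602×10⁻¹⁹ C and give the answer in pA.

555 pA

I_n = √(2qI·B)
2qI·B = 2 × 1.602×10⁻¹⁹ × 5.09×10⁻⁸ × 1.89×10⁷ = 3.08×10⁻¹⁹ A²
I_n = √(3.08×10⁻¹⁹) = 5.55×10⁻¹⁰ A = 555 pA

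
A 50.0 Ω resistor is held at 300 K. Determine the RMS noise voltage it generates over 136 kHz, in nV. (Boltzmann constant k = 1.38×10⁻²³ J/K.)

V_n = √(4kTRB)
4kTRB = 4 × 1.38×10⁻²³ × 300 × 5.00×10¹ × 1.36×10⁵ = 1.13×10⁻¹³ V²
V_n = √(1.13×10⁻¹³) = 3.36×10⁻⁷ V = 336 nV

336 nV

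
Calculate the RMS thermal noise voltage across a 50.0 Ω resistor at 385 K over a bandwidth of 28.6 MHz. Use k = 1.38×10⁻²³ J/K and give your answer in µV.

5.51 µV

V_n = √(4kTRB)
4kTRB = 4 × 1.38×10⁻²³ × 385 × 5.00×10¹ × 2.86×10⁷ = 3.04×10⁻¹¹ V²
V_n = √(3.04×10⁻¹¹) = 5.51×10⁻⁶ V = 5.51 µV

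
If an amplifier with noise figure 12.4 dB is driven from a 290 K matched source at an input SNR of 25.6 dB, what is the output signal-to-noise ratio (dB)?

13.2 dB

By definition F = SNR_in/SNR_out, so in dB: SNR_out = SNR_in − NF
SNR_out = 25.6 − 12.4 = 13.2 dB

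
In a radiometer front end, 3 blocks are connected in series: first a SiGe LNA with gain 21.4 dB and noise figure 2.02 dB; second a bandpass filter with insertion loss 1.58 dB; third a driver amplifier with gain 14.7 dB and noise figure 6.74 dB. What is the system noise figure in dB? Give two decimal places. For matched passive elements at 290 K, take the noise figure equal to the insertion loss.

2.13 dB

Convert to linear (a loss of L dB is a gain of −L dB): F_i = 10^(NF_i/10), G_i = 10^(G_i,dB/10)
  Stage 1: F_1 = 10^(2.02/10) = 1.592, G_1 = 10^(21.4/10) = 138.0
  Stage 2: F_2 = 10^(1.58/10) = 1.439, G_2 = 10^(−1.58/10) = 0.6950
  Stage 3: F_3 = 10^(6.74/10) = 4.721, G_3 = 10^(14.7/10) = 29.51
Friis cascade:
  F = 1.592 + (1.439 − 1)/138.0 + (4.721 − 1)/95.94 = 1.634
NF = 10 log₁₀(1.634) = 2.13 dB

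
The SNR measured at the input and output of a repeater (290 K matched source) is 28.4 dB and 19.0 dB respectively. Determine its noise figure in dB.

9.4 dB

NF (dB) = SNR_in(dB) − SNR_out(dB) when the source is at T₀
NF = 28.4 − 19.0 = 9.4 dB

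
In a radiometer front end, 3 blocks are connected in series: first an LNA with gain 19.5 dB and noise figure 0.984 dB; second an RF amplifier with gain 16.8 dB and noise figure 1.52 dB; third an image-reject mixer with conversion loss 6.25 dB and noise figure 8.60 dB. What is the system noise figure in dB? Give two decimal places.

Convert to linear (a loss of L dB is a gain of −L dB): F_i = 10^(NF_i/10), G_i = 10^(G_i,dB/10)
  Stage 1: F_1 = 10^(0.984/10) = 1.254, G_1 = 10^(19.5/10) = 89.13
  Stage 2: F_2 = 10^(1.52/10) = 1.419, G_2 = 10^(16.8/10) = 47.86
  Stage 3: F_3 = 10^(8.60/10) = 7.244, G_3 = 10^(−6.25/10) = 0.2371
Friis cascade:
  F = 1.254 + (1.419 − 1)/89.13 + (7.244 − 1)/4266 = 1.260
NF = 10 log₁₀(1.260) = 1.01 dB

1.01 dB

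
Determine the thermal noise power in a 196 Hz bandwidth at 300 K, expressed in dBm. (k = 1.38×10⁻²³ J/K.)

−150.9 dBm

P_n = kTB = 1.38×10⁻²³ × 300 × 1.96×10² = 8.11×10⁻¹⁹ W
In dBm: 10 log₁₀(8.11×10⁻¹⁹ / 10⁻³) = −150.9 dBm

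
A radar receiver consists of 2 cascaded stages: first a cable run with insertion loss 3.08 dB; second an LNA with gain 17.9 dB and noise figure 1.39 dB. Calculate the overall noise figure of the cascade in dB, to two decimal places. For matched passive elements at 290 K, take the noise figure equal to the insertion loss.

4.47 dB

Convert to linear (a loss of L dB is a gain of −L dB): F_i = 10^(NF_i/10), G_i = 10^(G_i,dB/10)
  Stage 1: F_1 = 10^(3.08/10) = 2.032, G_1 = 10^(−3.08/10) = 0.4920
  Stage 2: F_2 = 10^(1.39/10) = 1.377, G_2 = 10^(17.9/10) = 61.66
Friis cascade:
  F = 2.032 + (1.377 − 1)/0.4920 = 2.799
NF = 10 log₁₀(2.799) = 4.47 dB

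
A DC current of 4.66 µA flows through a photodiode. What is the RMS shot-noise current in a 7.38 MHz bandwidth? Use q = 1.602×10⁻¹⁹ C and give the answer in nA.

I_n = √(2qI·B)
2qI·B = 2 × 1.602×10⁻¹⁹ × 4.66×10⁻⁶ × 7.38×10⁶ = 1.10×10⁻¹⁷ A²
I_n = √(1.10×10⁻¹⁷) = 3.32×10⁻⁹ A = 3.32 nA

3.32 nA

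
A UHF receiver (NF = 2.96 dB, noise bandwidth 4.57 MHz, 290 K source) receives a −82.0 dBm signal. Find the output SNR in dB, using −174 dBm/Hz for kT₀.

Noise floor: N = −174 + 10 log₁₀(B) + NF
10 log₁₀(4.57×10⁶) = 66.6 dB
N = −174 + 66.6 + 2.96 = −104.44 dBm
SNR = P_sig − N = −82.0 − (−104.44) = 22.44 dB → 22.4 dB

22.4 dB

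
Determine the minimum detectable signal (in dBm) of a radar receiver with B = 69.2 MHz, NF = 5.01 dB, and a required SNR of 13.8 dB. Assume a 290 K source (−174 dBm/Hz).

Sensitivity = −174 + 10 log₁₀(B) + NF + SNR_min
= −174 + 78.4 + 5.01 + 13.8
= −76.79 dBm → −76.8 dBm

−76.8 dBm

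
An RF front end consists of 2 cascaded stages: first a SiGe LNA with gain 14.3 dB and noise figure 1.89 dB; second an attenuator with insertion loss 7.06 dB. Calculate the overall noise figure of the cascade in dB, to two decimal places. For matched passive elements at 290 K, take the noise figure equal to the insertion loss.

2.30 dB

Convert to linear (a loss of L dB is a gain of −L dB): F_i = 10^(NF_i/10), G_i = 10^(G_i,dB/10)
  Stage 1: F_1 = 10^(1.89/10) = 1.545, G_1 = 10^(14.3/10) = 26.92
  Stage 2: F_2 = 10^(7.06/10) = 5.082, G_2 = 10^(−7.06/10) = 0.1968
Friis cascade:
  F = 1.545 + (5.082 − 1)/26.92 = 1.697
NF = 10 log₁₀(1.697) = 2.30 dB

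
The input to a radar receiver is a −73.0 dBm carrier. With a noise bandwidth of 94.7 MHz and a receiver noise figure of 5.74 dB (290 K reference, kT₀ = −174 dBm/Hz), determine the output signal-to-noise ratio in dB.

Noise floor: N = −174 + 10 log₁₀(B) + NF
10 log₁₀(9.47×10⁷) = 79.76 dB
N = −174 + 79.76 + 5.74 = −88.50 dBm
SNR = P_sig − N = −73.0 − (−88.50) = 15.50 dB → 15.5 dB

15.5 dB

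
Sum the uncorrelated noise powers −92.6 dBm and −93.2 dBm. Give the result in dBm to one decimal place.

Convert to linear, add, convert back:
P₁ = 5.50×10⁻¹³ W, P₂ = 4.79×10⁻¹³ W
P_tot = 1.03×10⁻¹² W → 10 log₁₀(P_tot / 10⁻³) = −89.9 dBm

−89.9 dBm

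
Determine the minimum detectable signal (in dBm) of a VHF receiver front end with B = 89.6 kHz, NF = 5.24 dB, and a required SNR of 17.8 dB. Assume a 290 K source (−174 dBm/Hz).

Sensitivity = −174 + 10 log₁₀(B) + NF + SNR_min
= −174 + 49.52 + 5.24 + 17.8
= −101.44 dBm → −101.4 dBm

−101.4 dBm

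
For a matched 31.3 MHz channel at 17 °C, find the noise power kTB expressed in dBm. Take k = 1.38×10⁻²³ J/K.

T = 17 °C + 273.15 = 290.15 K
P_n = kTB = 1.38×10⁻²³ × 290.15 × 3.13×10⁷ = 1.25×10⁻¹³ W
In dBm: 10 log₁₀(1.25×10⁻¹³ / 10⁻³) = −99.0 dBm

−99.0 dBm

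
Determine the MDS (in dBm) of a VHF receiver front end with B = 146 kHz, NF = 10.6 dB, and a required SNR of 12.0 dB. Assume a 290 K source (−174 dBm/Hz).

−99.8 dBm

Sensitivity = −174 + 10 log₁₀(B) + NF + SNR_min
= −174 + 51.64 + 10.6 + 12.0
= −99.76 dBm → −99.8 dBm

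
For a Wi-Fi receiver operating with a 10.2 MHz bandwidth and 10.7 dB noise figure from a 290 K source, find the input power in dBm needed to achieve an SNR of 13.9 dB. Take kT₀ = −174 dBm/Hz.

Sensitivity = −174 + 10 log₁₀(B) + NF + SNR_min
= −174 + 70.09 + 10.7 + 13.9
= −79.31 dBm → −79.3 dBm

−79.3 dBm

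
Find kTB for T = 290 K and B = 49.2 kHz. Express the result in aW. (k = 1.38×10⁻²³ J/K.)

P_n = kTB = 1.38×10⁻²³ × 290 × 4.92×10⁴ = 1.97×10⁻¹⁶ W = 197 aW

197 aW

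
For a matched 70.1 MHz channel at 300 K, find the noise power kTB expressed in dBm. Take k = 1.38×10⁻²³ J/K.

−95.4 dBm

P_n = kTB = 1.38×10⁻²³ × 300 × 7.01×10⁷ = 2.90×10⁻¹³ W
In dBm: 10 log₁₀(2.90×10⁻¹³ / 10⁻³) = −95.4 dBm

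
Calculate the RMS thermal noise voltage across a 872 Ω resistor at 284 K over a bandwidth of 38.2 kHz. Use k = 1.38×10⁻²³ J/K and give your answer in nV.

723 nV

V_n = √(4kTRB)
4kTRB = 4 × 1.38×10⁻²³ × 284 × 8.72×10² × 3.82×10⁴ = 5.22×10⁻¹³ V²
V_n = √(5.22×10⁻¹³) = 7.23×10⁻⁷ V = 723 nV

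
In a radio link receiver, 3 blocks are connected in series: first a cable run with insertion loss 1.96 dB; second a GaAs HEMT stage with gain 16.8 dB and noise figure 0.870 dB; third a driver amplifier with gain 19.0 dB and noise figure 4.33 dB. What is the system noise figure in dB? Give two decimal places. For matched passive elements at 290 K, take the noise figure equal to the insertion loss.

Convert to linear (a loss of L dB is a gain of −L dB): F_i = 10^(NF_i/10), G_i = 10^(G_i,dB/10)
  Stage 1: F_1 = 10^(1.96/10) = 1.570, G_1 = 10^(−1.96/10) = 0.6368
  Stage 2: F_2 = 10^(0.870/10) = 1.222, G_2 = 10^(16.8/10) = 47.86
  Stage 3: F_3 = 10^(4.33/10) = 2.710, G_3 = 10^(19.0/10) = 79.43
Friis cascade:
  F = 1.570 + (1.222 − 1)/0.6368 + (2.710 − 1)/30.48 = 1.975
NF = 10 log₁₀(1.975) = 2.96 dB

2.96 dB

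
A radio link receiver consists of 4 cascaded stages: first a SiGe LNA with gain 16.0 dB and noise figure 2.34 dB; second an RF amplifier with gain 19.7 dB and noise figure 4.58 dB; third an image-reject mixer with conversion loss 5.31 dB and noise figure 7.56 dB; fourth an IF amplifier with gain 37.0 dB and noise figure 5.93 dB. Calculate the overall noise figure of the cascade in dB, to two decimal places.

Convert to linear (a loss of L dB is a gain of −L dB): F_i = 10^(NF_i/10), G_i = 10^(G_i,dB/10)
  Stage 1: F_1 = 10^(2.34/10) = 1.714, G_1 = 10^(16.0/10) = 39.81
  Stage 2: F_2 = 10^(4.58/10) = 2.871, G_2 = 10^(19.7/10) = 93.33
  Stage 3: F_3 = 10^(7.56/10) = 5.702, G_3 = 10^(−5.31/10) = 0.2944
  Stage 4: F_4 = 10^(5.93/10) = 3.917, G_4 = 10^(37.0/10) = 5012
Friis cascade:
  F = 1.714 + (2.871 − 1)/39.81 + (5.702 − 1)/3715 + (3.917 − 1)/1094 = 1.765
NF = 10 log₁₀(1.765) = 2.47 dB

2.47 dB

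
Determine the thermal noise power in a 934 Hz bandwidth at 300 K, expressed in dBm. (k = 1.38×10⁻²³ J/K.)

P_n = kTB = 1.38×10⁻²³ × 300 × 9.34×10² = 3.87×10⁻¹⁸ W
In dBm: 10 log₁₀(3.87×10⁻¹⁸ / 10⁻³) = −144.1 dBm

−144.1 dBm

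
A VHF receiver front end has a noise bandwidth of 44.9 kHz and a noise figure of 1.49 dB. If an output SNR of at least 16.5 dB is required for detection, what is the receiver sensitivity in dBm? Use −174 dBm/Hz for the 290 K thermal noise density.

Sensitivity = −174 + 10 log₁₀(B) + NF + SNR_min
= −174 + 46.52 + 1.49 + 16.5
= −109.49 dBm → −109.5 dBm

−109.5 dBm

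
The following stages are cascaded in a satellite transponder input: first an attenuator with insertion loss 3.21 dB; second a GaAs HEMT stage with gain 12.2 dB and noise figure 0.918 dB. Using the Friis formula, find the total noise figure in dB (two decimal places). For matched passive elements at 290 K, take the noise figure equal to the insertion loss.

Convert to linear (a loss of L dB is a gain of −L dB): F_i = 10^(NF_i/10), G_i = 10^(G_i,dB/10)
  Stage 1: F_1 = 10^(3.21/10) = 2.094, G_1 = 10^(−3.21/10) = 0.4775
  Stage 2: F_2 = 10^(0.918/10) = 1.235, G_2 = 10^(12.2/10) = 16.60
Friis cascade:
  F = 2.094 + (1.235 − 1)/0.4775 = 2.587
NF = 10 log₁₀(2.587) = 4.13 dB

4.13 dB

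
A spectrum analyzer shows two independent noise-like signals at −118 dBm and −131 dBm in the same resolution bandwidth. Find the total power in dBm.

Convert to linear, add, convert back:
P₁ = 1.58×10⁻¹⁵ W, P₂ = 7.94×10⁻¹⁷ W
P_tot = 1.66×10⁻¹⁵ W → 10 log₁₀(P_tot / 10⁻³) = −117.8 dBm

−117.8 dBm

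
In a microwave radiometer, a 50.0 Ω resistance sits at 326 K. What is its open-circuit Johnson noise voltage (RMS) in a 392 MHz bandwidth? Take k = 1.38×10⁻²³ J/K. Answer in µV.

V_n = √(4kTRB)
4kTRB = 4 × 1.38×10⁻²³ × 326 × 5.00×10¹ × 3.92×10⁸ = 3.53×10⁻¹⁰ V²
V_n = √(3.53×10⁻¹⁰) = 1.88×10⁻⁵ V = 18.8 µV

18.8 µV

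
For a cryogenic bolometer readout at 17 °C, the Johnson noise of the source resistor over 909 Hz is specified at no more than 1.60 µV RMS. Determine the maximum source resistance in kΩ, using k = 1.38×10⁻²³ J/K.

176 kΩ

T = 17 °C + 273.15 = 290.15 K
Johnson–Nyquist: V_n = √(4kTRB) ⇒ R = V_n² / (4kTB)
4kTB = 4 × 1.38×10⁻²³ × 290.15 × 9.09×10² = 1.46×10⁻¹⁷
R = (1.60×10⁻⁶)² / 1.46×10⁻¹⁷ = 1.76×10⁵ Ω = 176 kΩ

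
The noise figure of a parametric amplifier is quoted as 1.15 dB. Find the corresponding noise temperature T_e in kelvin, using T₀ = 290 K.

87.9 K

F = 10^(1.15/10) = 1.30317
T_e = (F − 1)·T₀ = (1.30317 − 1) × 290 = 87.9 K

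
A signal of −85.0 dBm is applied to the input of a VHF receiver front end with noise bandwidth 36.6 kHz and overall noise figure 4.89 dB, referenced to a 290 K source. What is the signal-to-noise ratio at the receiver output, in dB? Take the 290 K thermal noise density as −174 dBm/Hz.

Noise floor: N = −174 + 10 log₁₀(B) + NF
10 log₁₀(3.66×10⁴) = 45.63 dB
N = −174 + 45.63 + 4.89 = −123.48 dBm
SNR = P_sig − N = −85.0 − (−123.48) = 38.48 dB → 38.5 dB

38.5 dB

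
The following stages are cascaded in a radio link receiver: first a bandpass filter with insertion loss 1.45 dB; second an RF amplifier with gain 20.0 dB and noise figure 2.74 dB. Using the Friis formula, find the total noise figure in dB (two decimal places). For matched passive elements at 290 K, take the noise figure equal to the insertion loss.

Convert to linear (a loss of L dB is a gain of −L dB): F_i = 10^(NF_i/10), G_i = 10^(G_i,dB/10)
  Stage 1: F_1 = 10^(1.45/10) = 1.396, G_1 = 10^(−1.45/10) = 0.7161
  Stage 2: F_2 = 10^(2.74/10) = 1.879, G_2 = 10^(20.0/10) = 100.0
Friis cascade:
  F = 1.396 + (1.879 − 1)/0.7161 = 2.624
NF = 10 log₁₀(2.624) = 4.19 dB

4.19 dB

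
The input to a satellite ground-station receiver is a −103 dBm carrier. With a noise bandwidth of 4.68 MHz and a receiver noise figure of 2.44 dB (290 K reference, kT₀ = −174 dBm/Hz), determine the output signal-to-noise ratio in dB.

Noise floor: N = −174 + 10 log₁₀(B) + NF
10 log₁₀(4.68×10⁶) = 66.7 dB
N = −174 + 66.7 + 2.44 = −104.86 dBm
SNR = P_sig − N = −103 − (−104.86) = 1.86 dB → 1.9 dB

1.9 dB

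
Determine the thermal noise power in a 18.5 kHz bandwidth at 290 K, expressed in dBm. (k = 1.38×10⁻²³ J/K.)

−131.3 dBm

P_n = kTB = 1.38×10⁻²³ × 290 × 1.85×10⁴ = 7.40×10⁻¹⁷ W
In dBm: 10 log₁₀(7.40×10⁻¹⁷ / 10⁻³) = −131.3 dBm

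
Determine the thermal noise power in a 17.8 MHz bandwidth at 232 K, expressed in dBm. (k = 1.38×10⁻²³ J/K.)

P_n = kTB = 1.38×10⁻²³ × 232 × 1.78×10⁷ = 5.70×10⁻¹⁴ W
In dBm: 10 log₁₀(5.70×10⁻¹⁴ / 10⁻³) = −102.4 dBm

−102.4 dBm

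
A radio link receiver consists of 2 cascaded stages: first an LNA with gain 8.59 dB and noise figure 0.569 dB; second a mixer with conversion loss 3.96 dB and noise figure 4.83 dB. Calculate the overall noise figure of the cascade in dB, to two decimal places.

1.53 dB

Convert to linear (a loss of L dB is a gain of −L dB): F_i = 10^(NF_i/10), G_i = 10^(G_i,dB/10)
  Stage 1: F_1 = 10^(0.569/10) = 1.140, G_1 = 10^(8.59/10) = 7.228
  Stage 2: F_2 = 10^(4.83/10) = 3.041, G_2 = 10^(−3.96/10) = 0.4018
Friis cascade:
  F = 1.140 + (3.041 − 1)/7.228 = 1.422
NF = 10 log₁₀(1.422) = 1.53 dB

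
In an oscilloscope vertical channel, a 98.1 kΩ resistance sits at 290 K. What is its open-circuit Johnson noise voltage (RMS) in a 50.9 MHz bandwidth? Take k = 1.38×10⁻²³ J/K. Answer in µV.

283 µV

V_n = √(4kTRB)
4kTRB = 4 × 1.38×10⁻²³ × 290 × 9.81×10⁴ × 5.09×10⁷ = 7.99×10⁻⁸ V²
V_n = √(7.99×10⁻⁸) = 2.83×10⁻⁴ V = 283 µV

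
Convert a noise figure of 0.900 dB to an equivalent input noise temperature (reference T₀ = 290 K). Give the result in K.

F = 10^(0.900/10) = 1.23027
T_e = (F − 1)·T₀ = (1.23027 − 1) × 290 = 66.8 K

66.8 K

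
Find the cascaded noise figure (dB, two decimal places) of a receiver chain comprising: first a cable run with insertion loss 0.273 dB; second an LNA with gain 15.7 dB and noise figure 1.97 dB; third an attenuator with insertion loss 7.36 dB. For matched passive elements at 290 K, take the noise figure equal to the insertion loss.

2.56 dB

Convert to linear (a loss of L dB is a gain of −L dB): F_i = 10^(NF_i/10), G_i = 10^(G_i,dB/10)
  Stage 1: F_1 = 10^(0.273/10) = 1.065, G_1 = 10^(−0.273/10) = 0.9391
  Stage 2: F_2 = 10^(1.97/10) = 1.574, G_2 = 10^(15.7/10) = 37.15
  Stage 3: F_3 = 10^(7.36/10) = 5.445, G_3 = 10^(−7.36/10) = 0.1837
Friis cascade:
  F = 1.065 + (1.574 − 1)/0.9391 + (5.445 − 1)/34.89 = 1.804
NF = 10 log₁₀(1.804) = 2.56 dB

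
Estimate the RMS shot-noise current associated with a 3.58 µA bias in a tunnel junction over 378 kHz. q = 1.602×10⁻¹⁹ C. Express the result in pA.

658 pA

I_n = √(2qI·B)
2qI·B = 2 × 1.602×10⁻¹⁹ × 3.58×10⁻⁶ × 3.78×10⁵ = 4.34×10⁻¹⁹ A²
I_n = √(4.34×10⁻¹⁹) = 6.58×10⁻¹⁰ A = 658 pA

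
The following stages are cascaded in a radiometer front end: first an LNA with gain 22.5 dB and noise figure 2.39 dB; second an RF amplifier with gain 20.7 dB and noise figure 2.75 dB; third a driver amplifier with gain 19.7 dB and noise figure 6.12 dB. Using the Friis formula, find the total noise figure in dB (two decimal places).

Convert to linear (a loss of L dB is a gain of −L dB): F_i = 10^(NF_i/10), G_i = 10^(G_i,dB/10)
  Stage 1: F_1 = 10^(2.39/10) = 1.734, G_1 = 10^(22.5/10) = 177.8
  Stage 2: F_2 = 10^(2.75/10) = 1.884, G_2 = 10^(20.7/10) = 117.5
  Stage 3: F_3 = 10^(6.12/10) = 4.093, G_3 = 10^(19.7/10) = 93.33
Friis cascade:
  F = 1.734 + (1.884 − 1)/177.8 + (4.093 − 1)/2.089×10⁴ = 1.739
NF = 10 log₁₀(1.739) = 2.40 dB

2.40 dB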